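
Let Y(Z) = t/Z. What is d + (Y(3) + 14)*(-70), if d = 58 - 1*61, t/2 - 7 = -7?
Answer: -983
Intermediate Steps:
t = 0 (t = 14 + 2*(-7) = 14 - 14 = 0)
Y(Z) = 0 (Y(Z) = 0/Z = 0)
d = -3 (d = 58 - 61 = -3)
d + (Y(3) + 14)*(-70) = -3 + (0 + 14)*(-70) = -3 + 14*(-70) = -3 - 980 = -983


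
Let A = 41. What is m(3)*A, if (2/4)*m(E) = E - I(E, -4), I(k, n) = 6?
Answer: -246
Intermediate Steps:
m(E) = -12 + 2*E (m(E) = 2*(E - 1*6) = 2*(E - 6) = 2*(-6 + E) = -12 + 2*E)
m(3)*A = (-12 + 2*3)*41 = (-12 + 6)*41 = -6*41 = -246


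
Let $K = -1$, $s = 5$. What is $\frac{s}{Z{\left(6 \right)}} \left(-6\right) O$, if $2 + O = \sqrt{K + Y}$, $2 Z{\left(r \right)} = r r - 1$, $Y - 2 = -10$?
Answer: $\frac{24}{7} - \frac{36 i}{7} \approx 3.4286 - 5.1429 i$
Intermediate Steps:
$Y = -8$ ($Y = 2 - 10 = -8$)
$Z{\left(r \right)} = - \frac{1}{2} + \frac{r^{2}}{2}$ ($Z{\left(r \right)} = \frac{r r - 1}{2} = \frac{r^{2} - 1}{2} = \frac{-1 + r^{2}}{2} = - \frac{1}{2} + \frac{r^{2}}{2}$)
$O = -2 + 3 i$ ($O = -2 + \sqrt{-1 - 8} = -2 + \sqrt{-9} = -2 + 3 i \approx -2.0 + 3.0 i$)
$\frac{s}{Z{\left(6 \right)}} \left(-6\right) O = \frac{5}{- \frac{1}{2} + \frac{6^{2}}{2}} \left(-6\right) \left(-2 + 3 i\right) = \frac{5}{- \frac{1}{2} + \frac{1}{2} \cdot 36} \left(-6\right) \left(-2 + 3 i\right) = \frac{5}{- \frac{1}{2} + 18} \left(-6\right) \left(-2 + 3 i\right) = \frac{5}{\frac{35}{2}} \left(-6\right) \left(-2 + 3 i\right) = 5 \cdot \frac{2}{35} \left(-6\right) \left(-2 + 3 i\right) = \frac{2}{7} \left(-6\right) \left(-2 + 3 i\right) = - \frac{12 \left(-2 + 3 i\right)}{7} = \frac{24}{7} - \frac{36 i}{7}$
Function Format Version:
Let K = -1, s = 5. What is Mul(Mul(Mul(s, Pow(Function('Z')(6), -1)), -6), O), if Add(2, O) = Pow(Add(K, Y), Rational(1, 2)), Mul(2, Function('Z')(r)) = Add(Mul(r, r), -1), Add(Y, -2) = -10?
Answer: Add(Rational(24, 7), Mul(Rational(-36, 7), I)) ≈ Add(3.4286, Mul(-5.1429, I))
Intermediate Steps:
Y = -8 (Y = Add(2, -10) = -8)
Function('Z')(r) = Add(Rational(-1, 2), Mul(Rational(1, 2), Pow(r, 2))) (Function('Z')(r) = Mul(Rational(1, 2), Add(Mul(r, r), -1)) = Mul(Rational(1, 2), Add(Pow(r, 2), -1)) = Mul(Rational(1, 2), Add(-1, Pow(r, 2))) = Add(Rational(-1, 2), Mul(Rational(1, 2), Pow(r, 2))))
O = Add(-2, Mul(3, I)) (O = Add(-2, Pow(Add(-1, -8), Rational(1, 2))) = Add(-2, Pow(-9, Rational(1, 2))) = Add(-2, Mul(3, I)) ≈ Add(-2.0000, Mul(3.0000, I)))
Mul(Mul(Mul(s, Pow(Function('Z')(6), -1)), -6), O) = Mul(Mul(Mul(5, Pow(Add(Rational(-1, 2), Mul(Rational(1, 2), Pow(6, 2))), -1)), -6), Add(-2, Mul(3, I))) = Mul(Mul(Mul(5, Pow(Add(Rational(-1, 2), Mul(Rational(1, 2), 36)), -1)), -6), Add(-2, Mul(3, I))) = Mul(Mul(Mul(5, Pow(Add(Rational(-1, 2), 18), -1)), -6), Add(-2, Mul(3, I))) = Mul(Mul(Mul(5, Pow(Rational(35, 2), -1)), -6), Add(-2, Mul(3, I))) = Mul(Mul(Mul(5, Rational(2, 35)), -6), Add(-2, Mul(3, I))) = Mul(Mul(Rational(2, 7), -6), Add(-2, Mul(3, I))) = Mul(Rational(-12, 7), Add(-2, Mul(3, I))) = Add(Rational(24, 7), Mul(Rational(-36, 7), I))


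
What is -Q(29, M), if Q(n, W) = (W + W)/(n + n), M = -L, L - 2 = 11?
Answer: 13/29 ≈ 0.44828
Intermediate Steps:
L = 13 (L = 2 + 11 = 13)
M = -13 (M = -1*13 = -13)
Q(n, W) = W/n (Q(n, W) = (2*W)/((2*n)) = (2*W)*(1/(2*n)) = W/n)
-Q(29, M) = -(-13)/29 = -1*(-13/29) = 13/29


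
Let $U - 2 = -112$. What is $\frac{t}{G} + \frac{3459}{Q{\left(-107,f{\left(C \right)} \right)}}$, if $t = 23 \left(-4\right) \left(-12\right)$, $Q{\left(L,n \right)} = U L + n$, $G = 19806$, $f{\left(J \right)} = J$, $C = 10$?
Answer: $\frac{13585679}{38885780} \approx 0.34937$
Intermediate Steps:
$U = -110$ ($U = 2 - 112 = -110$)
$Q{\left(L,n \right)} = n - 110 L$ ($Q{\left(L,n \right)} = - 110 L + n = n - 110 L$)
$t = 1104$ ($t = \left(-92\right) \left(-12\right) = 1104$)
$\frac{t}{G} + \frac{3459}{Q{\left(-107,f{\left(C \right)} \right)}} = \frac{1104}{19806} + \frac{3459}{10 - -11770} = 1104 \cdot \frac{1}{19806} + \frac{3459}{10 + 11770} = \frac{184}{3301} + \frac{3459}{11780} = \frac{13585679}{38885780}$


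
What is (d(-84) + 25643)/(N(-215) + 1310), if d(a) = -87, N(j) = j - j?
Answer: 12778/655 ≈ 19.508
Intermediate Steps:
N(j) = 0
(d(-84) + 25643)/(N(-215) + 1310) = (-87 + 25643)/(0 + 1310) = 25556/1310 = 25556*(1/1310) = 12778/655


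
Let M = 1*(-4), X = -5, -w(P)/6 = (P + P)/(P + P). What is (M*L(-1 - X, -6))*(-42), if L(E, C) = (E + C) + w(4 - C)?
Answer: -1344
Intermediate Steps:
w(P) = -6 (w(P) = -6*(P + P)/(P + P) = -6*2*P/(2*P) = -6*2*P*1/(2*P) = -6*1 = -6)
L(E, C) = -6 + C + E (L(E, C) = (E + C) - 6 = (C + E) - 6 = -6 + C + E)
M = -4
(M*L(-1 - X, -6))*(-42) = -4*(-6 - 6 + (-1 - 1*(-5)))*(-42) = -4*(-6 - 6 + (-1 + 5))*(-42) = -4*(-6 - 6 + 4)*(-42) = -4*(-8)*(-42) = 32*(-42) = -1344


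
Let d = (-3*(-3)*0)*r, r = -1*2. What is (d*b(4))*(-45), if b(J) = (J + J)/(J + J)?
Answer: 0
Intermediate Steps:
b(J) = 1 (b(J) = (2*J)/((2*J)) = (2*J)*(1/(2*J)) = 1)
r = -2
d = 0 (d = (-3*(-3)*0)*(-2) = (9*0)*(-2) = 0*(-2) = 0)
(d*b(4))*(-45) = (0*1)*(-45) = 0*(-45) = 0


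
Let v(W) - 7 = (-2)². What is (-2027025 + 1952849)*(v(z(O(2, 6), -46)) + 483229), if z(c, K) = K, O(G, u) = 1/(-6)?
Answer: -35844810240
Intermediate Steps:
O(G, u) = -⅙
v(W) = 11 (v(W) = 7 + (-2)² = 7 + 4 = 11)
(-2027025 + 1952849)*(v(z(O(2, 6), -46)) + 483229) = (-2027025 + 1952849)*(11 + 483229) = -74176*483240 = -35844810240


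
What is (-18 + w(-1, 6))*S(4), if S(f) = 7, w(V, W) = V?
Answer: -133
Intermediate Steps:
(-18 + w(-1, 6))*S(4) = (-18 - 1)*7 = -19*7 = -133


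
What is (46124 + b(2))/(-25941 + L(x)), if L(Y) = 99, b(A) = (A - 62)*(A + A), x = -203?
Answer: -22942/12921 ≈ -1.7756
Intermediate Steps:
b(A) = 2*A*(-62 + A) (b(A) = (-62 + A)*(2*A) = 2*A*(-62 + A))
(46124 + b(2))/(-25941 + L(x)) = (46124 + 2*2*(-62 + 2))/(-25941 + 99) = (46124 + 2*2*(-60))/(-25842) = (46124 - 240)*(-1/25842) = 45884*(-1/25842) = -22942/12921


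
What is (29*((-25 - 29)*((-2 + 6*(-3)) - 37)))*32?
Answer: 2856384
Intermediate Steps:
(29*((-25 - 29)*((-2 + 6*(-3)) - 37)))*32 = (29*(-54*((-2 - 18) - 37)))*32 = (29*(-54*(-20 - 37)))*32 = (29*(-54*(-57)))*32 = (29*3078)*32 = 89262*32 = 2856384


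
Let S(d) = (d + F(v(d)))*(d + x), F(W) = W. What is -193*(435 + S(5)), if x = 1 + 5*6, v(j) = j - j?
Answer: -118695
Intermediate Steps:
v(j) = 0
x = 31 (x = 1 + 30 = 31)
S(d) = d*(31 + d) (S(d) = (d + 0)*(d + 31) = d*(31 + d))
-193*(435 + S(5)) = -193*(435 + 5*(31 + 5)) = -193*(435 + 5*36) = -193*(435 + 180) = -193*615 = -118695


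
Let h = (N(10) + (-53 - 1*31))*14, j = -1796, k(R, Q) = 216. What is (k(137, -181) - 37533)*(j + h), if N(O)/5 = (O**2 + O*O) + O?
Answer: -437653776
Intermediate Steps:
N(O) = 5*O + 10*O**2 (N(O) = 5*((O**2 + O*O) + O) = 5*((O**2 + O**2) + O) = 5*(2*O**2 + O) = 5*(O + 2*O**2) = 5*O + 10*O**2)
h = 13524 (h = (5*10*(1 + 2*10) + (-53 - 1*31))*14 = (5*10*(1 + 20) + (-53 - 31))*14 = (5*10*21 - 84)*14 = (1050 - 84)*14 = 966*14 = 13524)
(k(137, -181) - 37533)*(j + h) = (216 - 37533)*(-1796 + 13524) = -37317*11728 = -437653776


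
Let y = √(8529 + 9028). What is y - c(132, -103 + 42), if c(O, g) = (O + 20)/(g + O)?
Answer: -152/71 + √17557 ≈ 130.36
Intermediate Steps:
c(O, g) = (20 + O)/(O + g)
y = √17557 ≈ 132.50
y - c(132, -103 + 42) = √17557 - (20 + 132)/(132 + (-103 + 42)) = √17557 - 152/(132 - 61) = √17557 - 152/71 = -152/71 + √17557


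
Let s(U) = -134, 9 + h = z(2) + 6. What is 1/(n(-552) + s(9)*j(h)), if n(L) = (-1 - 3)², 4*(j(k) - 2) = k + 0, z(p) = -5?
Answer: 1/16 ≈ 0.062500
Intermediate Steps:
h = -8 (h = -9 + (-5 + 6) = -9 + 1 = -8)
j(k) = 2 + k/4 (j(k) = 2 + (k + 0)/4 = 2 + k/4)
n(L) = 16 (n(L) = (-4)² = 16)
1/(n(-552) + s(9)*j(h)) = 1/(16 - 134*(2 + (¼)*(-8))) = 1/(16 - 134*(2 - 2)) = 1/(16 - 134*0) = 1/(16 + 0) = 1/16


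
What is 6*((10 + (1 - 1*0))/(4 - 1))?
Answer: 22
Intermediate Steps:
6*((10 + (1 - 1*0))/(4 - 1)) = 6*((10 + (1 + 0))/3) = 6*((10 + 1)*(⅓)) = 6*(11*(⅓)) = 6*(11/3) = 22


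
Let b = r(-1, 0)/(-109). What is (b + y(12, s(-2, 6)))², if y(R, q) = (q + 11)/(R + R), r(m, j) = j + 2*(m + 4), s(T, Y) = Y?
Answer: 2920681/6843456 ≈ 0.42678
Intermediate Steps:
r(m, j) = 8 + j + 2*m (r(m, j) = j + 2*(4 + m) = j + (8 + 2*m) = 8 + j + 2*m)
y(R, q) = (11 + q)/(2*R) (y(R, q) = (11 + q)/((2*R)) = (11 + q)*(1/(2*R)) = (11 + q)/(2*R))
b = -6/109 (b = (8 + 0 + 2*(-1))/(-109) = (8 + 0 - 2)*(-1/109) = 6*(-1/109) = -6/109 ≈ -0.055046)
(b + y(12, s(-2, 6)))² = (-6/109 + (½)*(11 + 6)/12)² = (-6/109 + (½)*(1/12)*17)² = (-6/109 + 17/24)² = (1709/2616)² = 2920681/6843456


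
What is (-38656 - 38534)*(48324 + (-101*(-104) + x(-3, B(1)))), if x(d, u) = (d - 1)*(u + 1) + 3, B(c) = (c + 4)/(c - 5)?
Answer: -4541242080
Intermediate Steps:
B(c) = (4 + c)/(-5 + c)
x(d, u) = 3 + (1 + u)*(-1 + d) (x(d, u) = (-1 + d)*(1 + u) + 3 = (1 + u)*(-1 + d) + 3 = 3 + (1 + u)*(-1 + d))
(-38656 - 38534)*(48324 + (-101*(-104) + x(-3, B(1)))) = (-38656 - 38534)*(48324 + (-101*(-104) + (2 - 3 - (4 + 1)/(-5 + 1) - 3*(4 + 1)/(-5 + 1)))) = -77190*(48324 + (10504 + (2 - 3 - 5/(-4) - 3*5/(-4)))) = -77190*(48324 + (10504 + (2 - 3 - (-1)*5/4 - (-3)*5/4))) = -77190*(48324 + (10504 + (2 - 3 - 1*(-5/4) - 3*(-5/4)))) = -77190*(48324 + (10504 + (2 - 3 + 5/4 + 15/4))) = -77190*(48324 + (10504 + 4)) = -77190*(48324 + 10508) = -77190*58832 = -4541242080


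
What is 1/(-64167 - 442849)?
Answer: -1/507016 ≈ -1.9723e-6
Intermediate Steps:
1/(-64167 - 442849) = 1/(-507016) = -1/507016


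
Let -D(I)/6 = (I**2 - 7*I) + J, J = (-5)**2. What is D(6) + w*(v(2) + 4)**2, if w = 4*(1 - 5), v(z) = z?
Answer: -690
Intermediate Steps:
w = -16 (w = 4*(-4) = -16)
J = 25
D(I) = -150 - 6*I**2 + 42*I (D(I) = -6*((I**2 - 7*I) + 25) = -6*(25 + I**2 - 7*I) = -150 - 6*I**2 + 42*I)
D(6) + w*(v(2) + 4)**2 = (-150 - 6*6**2 + 42*6) - 16*(2 + 4)**2 = (-150 - 6*36 + 252) - 16*6**2 = (-150 - 216 + 252) - 16*36 = -114 - 576 = -690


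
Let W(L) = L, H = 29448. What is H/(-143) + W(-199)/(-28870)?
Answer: -850135303/4128410 ≈ -205.92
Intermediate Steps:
H/(-143) + W(-199)/(-28870) = 29448/(-143) - 199/(-28870) = 29448*(-1/143) - 199*(-1/28870) = -29448/143 + 199/28870 = -850135303/4128410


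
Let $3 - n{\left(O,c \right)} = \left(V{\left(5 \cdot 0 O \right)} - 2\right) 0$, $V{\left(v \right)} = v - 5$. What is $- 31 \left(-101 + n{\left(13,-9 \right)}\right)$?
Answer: $3038$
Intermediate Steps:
$V{\left(v \right)} = -5 + v$ ($V{\left(v \right)} = v - 5 = -5 + v$)
$n{\left(O,c \right)} = 3$ ($n{\left(O,c \right)} = 3 - \left(\left(-5 + 5 \cdot 0 O\right) - 2\right) 0 = 3 - \left(\left(-5 + 0 O\right) - 2\right) 0 = 3 - \left(\left(-5 + 0\right) - 2\right) 0 = 3 - \left(-5 - 2\right) 0 = 3 - \left(-7\right) 0 = 3 - 0 = 3 + 0 = 3$)
$- 31 \left(-101 + n{\left(13,-9 \right)}\right) = - 31 \left(-101 + 3\right) = \left(-31\right) \left(-98\right) = 3038$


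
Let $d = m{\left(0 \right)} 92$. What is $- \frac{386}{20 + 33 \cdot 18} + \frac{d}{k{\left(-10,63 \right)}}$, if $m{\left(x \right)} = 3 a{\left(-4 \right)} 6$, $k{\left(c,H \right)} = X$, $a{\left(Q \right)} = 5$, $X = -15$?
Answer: $- \frac{169657}{307} \approx -552.63$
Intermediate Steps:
$k{\left(c,H \right)} = -15$
$m{\left(x \right)} = 90$ ($m{\left(x \right)} = 3 \cdot 5 \cdot 6 = 15 \cdot 6 = 90$)
$d = 8280$ ($d = 90 \cdot 92 = 8280$)
$- \frac{386}{20 + 33 \cdot 18} + \frac{d}{k{\left(-10,63 \right)}} = - \frac{386}{20 + 33 \cdot 18} + \frac{8280}{-15} = - \frac{386}{20 + 594} + 8280 \left(- \frac{1}{15}\right) = - \frac{386}{614} - 552 = \left(-386\right) \frac{1}{614} - 552 = - \frac{193}{307} - 552 = - \frac{169657}{307}$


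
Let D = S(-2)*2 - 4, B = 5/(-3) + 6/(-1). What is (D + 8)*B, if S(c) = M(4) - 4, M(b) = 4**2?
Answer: -644/3 ≈ -214.67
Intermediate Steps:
M(b) = 16
S(c) = 12 (S(c) = 16 - 4 = 12)
B = -23/3 (B = 5*(-1/3) + 6*(-1) = -5/3 - 6 = -23/3 ≈ -7.6667)
D = 20 (D = 12*2 - 4 = 24 - 4 = 20)
(D + 8)*B = (20 + 8)*(-23/3) = 28*(-23/3) = -644/3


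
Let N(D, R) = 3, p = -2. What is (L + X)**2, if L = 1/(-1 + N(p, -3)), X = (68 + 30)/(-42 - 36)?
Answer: 3481/6084 ≈ 0.57216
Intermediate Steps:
X = -49/39 (X = 98/(-78) = 98*(-1/78) = -49/39 ≈ -1.2564)
L = 1/2 (L = 1/(-1 + 3) = 1/2 ≈ 0.50000)
(L + X)**2 = (1/2 - 49/39)**2 = (-59/78)**2 = 3481/6084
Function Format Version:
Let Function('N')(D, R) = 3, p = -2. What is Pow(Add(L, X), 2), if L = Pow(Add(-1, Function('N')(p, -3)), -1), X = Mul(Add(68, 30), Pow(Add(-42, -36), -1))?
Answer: Rational(3481, 6084) ≈ 0.57216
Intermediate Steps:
X = Rational(-49, 39) (X = Mul(98, Pow(-78, -1)) = Mul(98, Rational(-1, 78)) = Rational(-49, 39) ≈ -1.2564)
L = Rational(1, 2) (L = Pow(Add(-1, 3), -1) = Pow(2, -1) = Rational(1, 2) ≈ 0.50000)
Pow(Add(L, X), 2) = Pow(Add(Rational(1, 2), Rational(-49, 39)), 2) = Pow(Rational(-59, 78), 2) = Rational(3481, 6084)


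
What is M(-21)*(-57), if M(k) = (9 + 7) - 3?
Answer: -741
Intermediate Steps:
M(k) = 13 (M(k) = 16 - 3 = 13)
M(-21)*(-57) = 13*(-57) = -741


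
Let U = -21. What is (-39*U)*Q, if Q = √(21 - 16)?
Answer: 819*√5 ≈ 1831.3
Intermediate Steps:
Q = √5 ≈ 2.2361
(-39*U)*Q = (-39*(-21))*√5 = 819*√5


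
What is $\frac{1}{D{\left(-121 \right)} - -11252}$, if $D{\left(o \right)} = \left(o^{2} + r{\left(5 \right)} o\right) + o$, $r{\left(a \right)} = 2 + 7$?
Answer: $\frac{1}{24683} \approx 4.0514 \cdot 10^{-5}$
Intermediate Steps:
$r{\left(a \right)} = 9$
$D{\left(o \right)} = o^{2} + 10 o$ ($D{\left(o \right)} = \left(o^{2} + 9 o\right) + o = o^{2} + 10 o$)
$\frac{1}{D{\left(-121 \right)} - -11252} = \frac{1}{- 121 \left(10 - 121\right) - -11252} = \frac{1}{\left(-121\right) \left(-111\right) + \left(11396 - 144\right)} = \frac{1}{13431 + 11252} = \frac{1}{24683}$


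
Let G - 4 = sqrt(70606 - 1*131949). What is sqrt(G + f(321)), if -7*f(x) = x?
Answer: sqrt(-2051 + 49*I*sqrt(61343))/7 ≈ 10.231 + 12.105*I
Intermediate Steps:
f(x) = -x/7
G = 4 + I*sqrt(61343) (G = 4 + sqrt(70606 - 1*131949) = 4 + sqrt(70606 - 131949) = 4 + sqrt(-61343) = 4 + I*sqrt(61343) ≈ 4.0 + 247.68*I)
sqrt(G + f(321)) = sqrt((4 + I*sqrt(61343)) - 1/7*321) = sqrt((4 + I*sqrt(61343)) - 321/7) = sqrt(-293/7 + I*sqrt(61343))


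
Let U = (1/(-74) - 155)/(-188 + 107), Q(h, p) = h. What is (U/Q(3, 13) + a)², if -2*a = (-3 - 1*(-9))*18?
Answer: 920749636249/323352324 ≈ 2847.5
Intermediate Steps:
U = 11471/5994 (U = (-1/74 - 155)/(-81) = -11471/74*(-1/81) = 11471/5994 ≈ 1.9137)
a = -54 (a = -(-3 - 1*(-9))*18/2 = -(-3 + 9)*18/2 = -3*18 = -½*108 = -54)
(U/Q(3, 13) + a)² = ((11471/5994)/3 - 54)² = ((11471/5994)*(⅓) - 54)² = (11471/17982 - 54)² = (-959557/17982)² = 920749636249/323352324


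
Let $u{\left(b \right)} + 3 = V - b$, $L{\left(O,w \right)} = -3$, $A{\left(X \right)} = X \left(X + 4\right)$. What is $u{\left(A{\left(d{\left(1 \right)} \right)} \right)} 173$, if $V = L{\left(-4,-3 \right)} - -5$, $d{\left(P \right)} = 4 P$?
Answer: $-5709$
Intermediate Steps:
$A{\left(X \right)} = X \left(4 + X\right)$
$V = 2$ ($V = -3 - -5 = -3 + 5 = 2$)
$u{\left(b \right)} = -1 - b$ ($u{\left(b \right)} = -3 - \left(-2 + b\right) = -1 - b$)
$u{\left(A{\left(d{\left(1 \right)} \right)} \right)} 173 = \left(-1 - 4 \cdot 1 \left(4 + 4 \cdot 1\right)\right) 173 = \left(-1 - 4 \left(4 + 4\right)\right) 173 = \left(-1 - 4 \cdot 8\right) 173 = \left(-1 - 32\right) 173 = \left(-33\right) 173 = -5709$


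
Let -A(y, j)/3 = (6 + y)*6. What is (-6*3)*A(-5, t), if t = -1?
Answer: 324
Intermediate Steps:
A(y, j) = -108 - 18*y (A(y, j) = -3*(6 + y)*6 = -3*(36 + 6*y) = -108 - 18*y)
(-6*3)*A(-5, t) = (-6*3)*(-108 - 18*(-5)) = -18*(-108 + 90) = -18*(-18) = 324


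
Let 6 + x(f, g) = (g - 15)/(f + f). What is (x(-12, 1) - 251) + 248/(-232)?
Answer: -89605/348 ≈ -257.49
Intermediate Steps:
x(f, g) = -6 + (-15 + g)/(2*f) (x(f, g) = -6 + (g - 15)/(f + f) = -6 + (-15 + g)/((2*f)) = -6 + (-15 + g)*(1/(2*f)) = -6 + (-15 + g)/(2*f))
(x(-12, 1) - 251) + 248/(-232) = ((½)*(-15 + 1 - 12*(-12))/(-12) - 251) + 248/(-232) = ((½)*(-1/12)*(-15 + 1 + 144) - 251) + 248*(-1/232) = ((½)*(-1/12)*130 - 251) - 31/29 = (-65/12 - 251) - 31/29 = -3077/12 - 31/29 = -89605/348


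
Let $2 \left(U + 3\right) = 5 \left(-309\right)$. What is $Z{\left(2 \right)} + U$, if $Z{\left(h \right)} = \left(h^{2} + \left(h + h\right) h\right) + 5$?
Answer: $- \frac{1517}{2} \approx -758.5$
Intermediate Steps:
$U = - \frac{1551}{2}$ ($U = -3 + \frac{5 \left(-309\right)}{2} = -3 + \frac{1}{2} \left(-1545\right) = -3 - \frac{1545}{2} = - \frac{1551}{2} \approx -775.5$)
$Z{\left(h \right)} = 5 + 3 h^{2}$ ($Z{\left(h \right)} = \left(h^{2} + 2 h h\right) + 5 = \left(h^{2} + 2 h^{2}\right) + 5 = 3 h^{2} + 5 = 5 + 3 h^{2}$)
$Z{\left(2 \right)} + U = \left(5 + 3 \cdot 2^{2}\right) - \frac{1551}{2} = \left(5 + 3 \cdot 4\right) - \frac{1551}{2} = \left(5 + 12\right) - \frac{1551}{2} = 17 - \frac{1551}{2} = - \frac{1517}{2}$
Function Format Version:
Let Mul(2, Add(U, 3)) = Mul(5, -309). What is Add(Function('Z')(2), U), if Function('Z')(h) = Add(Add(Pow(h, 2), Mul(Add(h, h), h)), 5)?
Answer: Rational(-1517, 2) ≈ -758.50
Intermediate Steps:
U = Rational(-1551, 2) (U = Add(-3, Mul(Rational(1, 2), Mul(5, -309))) = Add(-3, Mul(Rational(1, 2), -1545)) = Add(-3, Rational(-1545, 2)) = Rational(-1551, 2) ≈ -775.50)
Function('Z')(h) = Add(5, Mul(3, Pow(h, 2))) (Function('Z')(h) = Add(Add(Pow(h, 2), Mul(Mul(2, h), h)), 5) = Add(Add(Pow(h, 2), Mul(2, Pow(h, 2))), 5) = Add(Mul(3, Pow(h, 2)), 5) = Add(5, Mul(3, Pow(h, 2))))
Add(Function('Z')(2), U) = Add(Add(5, Mul(3, Pow(2, 2))), Rational(-1551, 2)) = Add(Add(5, Mul(3, 4)), Rational(-1551, 2)) = Add(Add(5, 12), Rational(-1551, 2)) = Add(17, Rational(-1551, 2)) = Rational(-1517, 2)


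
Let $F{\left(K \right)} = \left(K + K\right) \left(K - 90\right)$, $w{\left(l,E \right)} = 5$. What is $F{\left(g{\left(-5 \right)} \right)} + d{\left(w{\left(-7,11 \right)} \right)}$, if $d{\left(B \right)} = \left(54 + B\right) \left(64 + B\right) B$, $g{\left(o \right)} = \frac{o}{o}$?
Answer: $20177$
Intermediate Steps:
$g{\left(o \right)} = 1$
$F{\left(K \right)} = 2 K \left(-90 + K\right)$
$d{\left(B \right)} = B \left(54 + B\right) \left(64 + B\right)$
$F{\left(g{\left(-5 \right)} \right)} + d{\left(w{\left(-7,11 \right)} \right)} = 2 \cdot 1 \left(-90 + 1\right) + 5 \left(3456 + 5^{2} + 118 \cdot 5\right) = 2 \cdot 1 \left(-89\right) + 5 \left(3456 + 25 + 590\right) = -178 + 5 \cdot 4071 = -178 + 20355 = 20177$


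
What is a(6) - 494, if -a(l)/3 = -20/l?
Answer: -484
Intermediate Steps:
a(l) = 60/l (a(l) = -(-60)/l = 60/l)
a(6) - 494 = 60/6 - 494 = 60*(⅙) - 494 = 10 - 494 = -484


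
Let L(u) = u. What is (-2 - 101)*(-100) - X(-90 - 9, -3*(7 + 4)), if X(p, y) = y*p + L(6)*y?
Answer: 7231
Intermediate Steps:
X(p, y) = 6*y + p*y (X(p, y) = y*p + 6*y = p*y + 6*y = 6*y + p*y)
(-2 - 101)*(-100) - X(-90 - 9, -3*(7 + 4)) = (-2 - 101)*(-100) - (-3*(7 + 4))*(6 + (-90 - 9)) = -103*(-100) - (-3*11)*(6 - 99) = 10300 - (-33)*(-93) = 10300 - 1*3069 = 10300 - 3069 = 7231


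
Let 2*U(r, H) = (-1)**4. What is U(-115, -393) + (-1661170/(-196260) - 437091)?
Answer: -4289086018/9813 ≈ -4.3708e+5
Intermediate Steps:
U(r, H) = 1/2 (U(r, H) = (1/2)*(-1)**4 = (1/2)*1 = 1/2)
U(-115, -393) + (-1661170/(-196260) - 437091) = 1/2 + (-1661170/(-196260) - 437091) = 1/2 + (-1661170*(-1/196260) - 437091) = 1/2 + (166117/19626 - 437091) = 1/2 - 8578181849/19626 = -4289086018/9813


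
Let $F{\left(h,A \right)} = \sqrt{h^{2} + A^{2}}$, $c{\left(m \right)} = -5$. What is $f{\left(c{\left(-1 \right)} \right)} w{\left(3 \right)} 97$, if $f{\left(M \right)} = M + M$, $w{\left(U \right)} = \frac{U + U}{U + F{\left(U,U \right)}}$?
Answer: $1940 - 1940 \sqrt{2} \approx -803.57$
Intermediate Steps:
$F{\left(h,A \right)} = \sqrt{A^{2} + h^{2}}$
$w{\left(U \right)} = \frac{2 U}{U + \sqrt{2} \sqrt{U^{2}}}$ ($w{\left(U \right)} = \frac{U + U}{U + \sqrt{U^{2} + U^{2}}} = \frac{2 U}{U + \sqrt{2 U^{2}}} = \frac{2 U}{U + \sqrt{2} \sqrt{U^{2}}}$)
$f{\left(M \right)} = 2 M$
$f{\left(c{\left(-1 \right)} \right)} w{\left(3 \right)} 97 = 2 \left(-5\right) 2 \cdot 3 \frac{1}{3 + \sqrt{2} \sqrt{3^{2}}} \cdot 97 = - 10 \cdot 2 \cdot 3 \frac{1}{3 + \sqrt{2} \sqrt{9}} \cdot 97 = - 10 \cdot 2 \cdot 3 \frac{1}{3 + \sqrt{2} \cdot 3} \cdot 97 = - 10 \cdot 2 \cdot 3 \frac{1}{3 + 3 \sqrt{2}} \cdot 97 = - 10 \frac{6}{3 + 3 \sqrt{2}} \cdot 97 = - \frac{60}{3 + 3 \sqrt{2}} \cdot 97 = - \frac{5820}{3 + 3 \sqrt{2}}$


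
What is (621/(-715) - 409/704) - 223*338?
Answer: -3449180569/45760 ≈ -75376.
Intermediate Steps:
(621/(-715) - 409/704) - 223*338 = (621*(-1/715) - 409*1/704) - 75374 = (-621/715 - 409/704) - 75374 = -66329/45760 - 75374 = -3449180569/45760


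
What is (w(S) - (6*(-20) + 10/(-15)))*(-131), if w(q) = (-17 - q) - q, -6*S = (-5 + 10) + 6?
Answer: -42182/3 ≈ -14061.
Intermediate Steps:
S = -11/6 (S = -((-5 + 10) + 6)/6 = -(5 + 6)/6 = -⅙*11 = -11/6 ≈ -1.8333)
w(q) = -17 - 2*q
(w(S) - (6*(-20) + 10/(-15)))*(-131) = ((-17 - 2*(-11/6)) - (6*(-20) + 10/(-15)))*(-131) = ((-17 + 11/3) - (-120 + 10*(-1/15)))*(-131) = (-40/3 - (-120 - ⅔))*(-131) = (-40/3 - 1*(-362/3))*(-131) = (-40/3 + 362/3)*(-131) = (322/3)*(-131) = -42182/3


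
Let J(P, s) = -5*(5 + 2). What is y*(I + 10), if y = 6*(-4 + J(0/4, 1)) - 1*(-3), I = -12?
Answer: 462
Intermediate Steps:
J(P, s) = -35 (J(P, s) = -5*7 = -35)
y = -231 (y = 6*(-4 - 35) - 1*(-3) = 6*(-39) + 3 = -234 + 3 = -231)
y*(I + 10) = -231*(-12 + 10) = -231*(-2) = 462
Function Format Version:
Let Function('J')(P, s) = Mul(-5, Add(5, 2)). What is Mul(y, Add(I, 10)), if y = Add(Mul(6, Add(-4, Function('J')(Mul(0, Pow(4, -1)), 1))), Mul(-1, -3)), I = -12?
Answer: 462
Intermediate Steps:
Function('J')(P, s) = -35 (Function('J')(P, s) = Mul(-5, 7) = -35)
y = -231 (y = Add(Mul(6, Add(-4, -35)), Mul(-1, -3)) = Add(Mul(6, -39), 3) = Add(-234, 3) = -231)
Mul(y, Add(I, 10)) = Mul(-231, Add(-12, 10)) = Mul(-231, -2) = 462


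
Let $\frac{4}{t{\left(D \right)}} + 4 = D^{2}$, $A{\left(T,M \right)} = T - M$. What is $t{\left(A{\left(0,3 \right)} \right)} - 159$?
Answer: $- \frac{791}{5} \approx -158.2$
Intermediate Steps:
$t{\left(D \right)} = \frac{4}{-4 + D^{2}}$
$t{\left(A{\left(0,3 \right)} \right)} - 159 = \frac{4}{-4 + \left(0 - 3\right)^{2}} - 159 = \frac{4}{-4 + \left(-3\right)^{2}} - 159 = \frac{4}{-4 + 9} - 159 = \frac{4}{5} - 159 = - \frac{791}{5}$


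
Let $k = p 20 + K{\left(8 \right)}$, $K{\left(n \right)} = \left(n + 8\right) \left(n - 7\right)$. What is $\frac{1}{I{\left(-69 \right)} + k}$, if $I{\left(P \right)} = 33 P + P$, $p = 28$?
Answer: $- \frac{1}{1770} \approx -0.00056497$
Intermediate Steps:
$K{\left(n \right)} = \left(-7 + n\right) \left(8 + n\right)$ ($K{\left(n \right)} = \left(8 + n\right) \left(-7 + n\right) = \left(-7 + n\right) \left(8 + n\right)$)
$I{\left(P \right)} = 34 P$
$k = 576$ ($k = 28 \cdot 20 + \left(-56 + 8 + 8^{2}\right) = 560 + \left(-56 + 8 + 64\right) = 560 + 16 = 576$)
$\frac{1}{I{\left(-69 \right)} + k} = \frac{1}{34 \left(-69\right) + 576} = \frac{1}{-2346 + 576} = \frac{1}{-1770} = - \frac{1}{1770}$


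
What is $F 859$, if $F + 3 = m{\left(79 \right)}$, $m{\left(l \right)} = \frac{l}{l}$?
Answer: $-1718$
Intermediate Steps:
$m{\left(l \right)} = 1$
$F = -2$ ($F = -3 + 1 = -2$)
$F 859 = \left(-2\right) 859 = -1718$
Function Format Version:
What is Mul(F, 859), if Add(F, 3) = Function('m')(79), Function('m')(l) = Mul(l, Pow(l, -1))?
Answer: -1718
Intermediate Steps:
Function('m')(l) = 1
F = -2 (F = Add(-3, 1) = -2)
Mul(F, 859) = Mul(-2, 859) = -1718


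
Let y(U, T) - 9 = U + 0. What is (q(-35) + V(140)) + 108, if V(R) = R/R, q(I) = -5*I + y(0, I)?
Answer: 293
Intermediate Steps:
y(U, T) = 9 + U (y(U, T) = 9 + (U + 0) = 9 + U)
q(I) = 9 - 5*I (q(I) = -5*I + (9 + 0) = -5*I + 9 = 9 - 5*I)
V(R) = 1
(q(-35) + V(140)) + 108 = ((9 - 5*(-35)) + 1) + 108 = ((9 + 175) + 1) + 108 = (184 + 1) + 108 = 185 + 108 = 293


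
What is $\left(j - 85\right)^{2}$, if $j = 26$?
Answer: $3481$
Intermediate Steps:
$\left(j - 85\right)^{2} = \left(26 - 85\right)^{2} = \left(-59\right)^{2} = 3481$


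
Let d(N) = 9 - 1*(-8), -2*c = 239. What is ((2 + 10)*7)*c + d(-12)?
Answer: -10021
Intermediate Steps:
c = -239/2 (c = -1/2*239 = -239/2 ≈ -119.50)
d(N) = 17 (d(N) = 9 + 8 = 17)
((2 + 10)*7)*c + d(-12) = ((2 + 10)*7)*(-239/2) + 17 = (12*7)*(-239/2) + 17 = 84*(-239/2) + 17 = -10038 + 17 = -10021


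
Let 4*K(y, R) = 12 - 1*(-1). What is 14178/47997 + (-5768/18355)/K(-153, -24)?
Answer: 758565562/3817601385 ≈ 0.19870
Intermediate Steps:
K(y, R) = 13/4 (K(y, R) = (12 - 1*(-1))/4 = (12 + 1)/4 = (1/4)*13 = 13/4)
14178/47997 + (-5768/18355)/K(-153, -24) = 14178/47997 + (-5768/18355)/(13/4) = 14178*(1/47997) - 5768*1/18355*(4/13) = 4726/15999 - 5768/18355*4/13 = 4726/15999 - 23072/238615 = 758565562/3817601385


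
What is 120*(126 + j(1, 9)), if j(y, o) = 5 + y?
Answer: 15840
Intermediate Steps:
120*(126 + j(1, 9)) = 120*(126 + (5 + 1)) = 120*(126 + 6) = 120*132 = 15840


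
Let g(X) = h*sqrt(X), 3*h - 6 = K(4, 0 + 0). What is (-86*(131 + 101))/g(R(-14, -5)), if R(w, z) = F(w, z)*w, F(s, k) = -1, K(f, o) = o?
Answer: -4988*sqrt(14)/7 ≈ -2666.2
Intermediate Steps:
h = 2 (h = 2 + (0 + 0)/3 = 2 + (1/3)*0 = 2 + 0 = 2)
R(w, z) = -w
g(X) = 2*sqrt(X)
(-86*(131 + 101))/g(R(-14, -5)) = (-86*(131 + 101))/((2*sqrt(-1*(-14)))) = (-86*232)/((2*sqrt(14))) = -4988*sqrt(14)/7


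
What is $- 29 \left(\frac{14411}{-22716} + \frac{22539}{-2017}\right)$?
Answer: $\frac{15690824419}{45818172} \approx 342.46$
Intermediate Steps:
$- 29 \left(\frac{14411}{-22716} + \frac{22539}{-2017}\right) = - 29 \left(14411 \left(- \frac{1}{22716}\right) + 22539 \left(- \frac{1}{2017}\right)\right) = - 29 \left(- \frac{14411}{22716} - \frac{22539}{2017}\right) = \left(-29\right) \left(- \frac{541062911}{45818172}\right) = \frac{15690824419}{45818172}$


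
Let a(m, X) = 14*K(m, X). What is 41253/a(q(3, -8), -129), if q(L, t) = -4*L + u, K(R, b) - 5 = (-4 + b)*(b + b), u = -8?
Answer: 41253/480466 ≈ 0.085860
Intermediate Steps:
K(R, b) = 5 + 2*b*(-4 + b) (K(R, b) = 5 + (-4 + b)*(b + b) = 5 + (-4 + b)*(2*b) = 5 + 2*b*(-4 + b))
q(L, t) = -8 - 4*L (q(L, t) = -4*L - 8 = -8 - 4*L)
a(m, X) = 70 - 112*X + 28*X² (a(m, X) = 14*(5 - 8*X + 2*X²) = 70 - 112*X + 28*X²)
41253/a(q(3, -8), -129) = 41253/(70 - 112*(-129) + 28*(-129)²) = 41253/(70 + 14448 + 28*16641) = 41253/(70 + 14448 + 465948) = 41253/480466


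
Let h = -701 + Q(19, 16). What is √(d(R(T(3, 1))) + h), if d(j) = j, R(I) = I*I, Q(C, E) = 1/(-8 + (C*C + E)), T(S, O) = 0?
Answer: 2*I*√2651347/123 ≈ 26.476*I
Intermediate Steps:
Q(C, E) = 1/(-8 + E + C²) (Q(C, E) = 1/(-8 + (C² + E)) = 1/(-8 + (E + C²)) = 1/(-8 + E + C²))
R(I) = I²
h = -258668/369 (h = -701 + 1/(-8 + 16 + 19²) = -701 + 1/(-8 + 16 + 361) = -701 + 1/369 = -258668/369 ≈ -701.00)
√(d(R(T(3, 1))) + h) = √(0² - 258668/369) = √(0 - 258668/369) = √(-258668/369) = 2*I*√2651347/123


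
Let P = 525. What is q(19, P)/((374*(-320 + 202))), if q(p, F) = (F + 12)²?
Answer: -288369/44132 ≈ -6.5342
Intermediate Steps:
q(p, F) = (12 + F)²
q(19, P)/((374*(-320 + 202))) = (12 + 525)²/((374*(-320 + 202))) = 537²/((374*(-118))) = 288369/(-44132) = 288369*(-1/44132) = -288369/44132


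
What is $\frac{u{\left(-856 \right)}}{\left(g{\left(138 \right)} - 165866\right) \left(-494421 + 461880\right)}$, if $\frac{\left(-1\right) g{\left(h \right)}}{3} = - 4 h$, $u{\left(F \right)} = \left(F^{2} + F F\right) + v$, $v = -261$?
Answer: $\frac{1465211}{5343557610} \approx 0.0002742$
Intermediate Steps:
$u{\left(F \right)} = -261 + 2 F^{2}$ ($u{\left(F \right)} = \left(F^{2} + F F\right) - 261 = \left(F^{2} + F^{2}\right) - 261 = 2 F^{2} - 261 = -261 + 2 F^{2}$)
$g{\left(h \right)} = 12 h$ ($g{\left(h \right)} = - 3 \left(- 4 h\right) = 12 h$)
$\frac{u{\left(-856 \right)}}{\left(g{\left(138 \right)} - 165866\right) \left(-494421 + 461880\right)} = \frac{-261 + 2 \left(-856\right)^{2}}{\left(12 \cdot 138 - 165866\right) \left(-494421 + 461880\right)} = \frac{-261 + 2 \cdot 732736}{\left(1656 - 165866\right) \left(-32541\right)} = \frac{-261 + 1465472}{\left(-164210\right) \left(-32541\right)} = \frac{1465211}{5343557610}$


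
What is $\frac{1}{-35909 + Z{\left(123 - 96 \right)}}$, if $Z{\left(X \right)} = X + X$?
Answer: $- \frac{1}{35855} \approx -2.789 \cdot 10^{-5}$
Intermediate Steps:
$Z{\left(X \right)} = 2 X$
$\frac{1}{-35909 + Z{\left(123 - 96 \right)}} = \frac{1}{-35909 + 2 \left(123 - 96\right)} = \frac{1}{-35909 + 2 \cdot 27} = \frac{1}{-35909 + 54} = \frac{1}{-35855} = - \frac{1}{35855}$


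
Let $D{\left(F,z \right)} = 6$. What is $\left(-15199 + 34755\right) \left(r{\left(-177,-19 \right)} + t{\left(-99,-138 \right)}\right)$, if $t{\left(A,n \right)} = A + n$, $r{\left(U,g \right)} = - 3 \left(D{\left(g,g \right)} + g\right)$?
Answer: $-3872088$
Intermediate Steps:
$r{\left(U,g \right)} = -18 - 3 g$ ($r{\left(U,g \right)} = - 3 \left(6 + g\right) = -18 - 3 g$)
$\left(-15199 + 34755\right) \left(r{\left(-177,-19 \right)} + t{\left(-99,-138 \right)}\right) = \left(-15199 + 34755\right) \left(\left(-18 - -57\right) - 237\right) = 19556 \left(\left(-18 + 57\right) - 237\right) = 19556 \left(39 - 237\right) = 19556 \left(-198\right) = -3872088$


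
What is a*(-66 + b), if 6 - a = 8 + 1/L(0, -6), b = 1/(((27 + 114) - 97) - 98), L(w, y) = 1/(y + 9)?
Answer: 17825/54 ≈ 330.09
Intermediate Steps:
L(w, y) = 1/(9 + y)
b = -1/54 (b = 1/((141 - 97) - 98) = 1/(44 - 98) = 1/(-54) = -1/54 ≈ -0.018519)
a = -5 (a = 6 - (8 + 1/(1/(9 - 6))) = 6 - (8 + 1/(1/3)) = 6 - (8 + 1/(⅓)) = 6 - (8 + 3) = 6 - 1*11 = 6 - 11 = -5)
a*(-66 + b) = -5*(-66 - 1/54) = -5*(-3565/54) = 17825/54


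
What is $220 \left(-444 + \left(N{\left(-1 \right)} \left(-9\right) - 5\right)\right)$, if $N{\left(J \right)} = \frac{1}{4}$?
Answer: $-99275$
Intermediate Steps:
$N{\left(J \right)} = \frac{1}{4}$
$220 \left(-444 + \left(N{\left(-1 \right)} \left(-9\right) - 5\right)\right) = 220 \left(-444 + \left(\frac{1}{4} \left(-9\right) - 5\right)\right) = 220 \left(-444 - \frac{29}{4}\right) = 220 \left(- \frac{1805}{4}\right) = -99275$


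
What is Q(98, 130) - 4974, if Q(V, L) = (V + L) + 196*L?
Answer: 20734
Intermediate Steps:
Q(V, L) = V + 197*L (Q(V, L) = (L + V) + 196*L = V + 197*L)
Q(98, 130) - 4974 = (98 + 197*130) - 4974 = (98 + 25610) - 4974 = 25708 - 4974 = 20734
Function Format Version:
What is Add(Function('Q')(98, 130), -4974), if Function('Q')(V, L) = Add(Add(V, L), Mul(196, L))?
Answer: 20734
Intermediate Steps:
Function('Q')(V, L) = Add(V, Mul(197, L)) (Function('Q')(V, L) = Add(Add(L, V), Mul(196, L)) = Add(V, Mul(197, L)))
Add(Function('Q')(98, 130), -4974) = Add(Add(98, Mul(197, 130)), -4974) = Add(Add(98, 25610), -4974) = Add(25708, -4974) = 20734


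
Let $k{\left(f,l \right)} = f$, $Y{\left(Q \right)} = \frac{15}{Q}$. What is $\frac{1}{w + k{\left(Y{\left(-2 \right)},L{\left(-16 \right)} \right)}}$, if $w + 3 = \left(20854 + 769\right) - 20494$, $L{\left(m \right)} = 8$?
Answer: $\frac{2}{2237} \approx 0.00089405$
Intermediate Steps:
$w = 1126$ ($w = -3 + \left(\left(20854 + 769\right) - 20494\right) = -3 + \left(21623 - 20494\right) = -3 + 1129 = 1126$)
$\frac{1}{w + k{\left(Y{\left(-2 \right)},L{\left(-16 \right)} \right)}} = \frac{1}{1126 + \frac{15}{-2}} = \frac{1}{1126 + 15 \left(- \frac{1}{2}\right)} = \frac{1}{1126 - \frac{15}{2}} = \frac{1}{\frac{2237}{2}} = \frac{2}{2237}$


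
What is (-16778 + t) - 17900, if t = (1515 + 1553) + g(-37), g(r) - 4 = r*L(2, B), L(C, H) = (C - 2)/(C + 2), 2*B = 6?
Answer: -31606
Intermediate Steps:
B = 3 (B = (½)*6 = 3)
L(C, H) = (-2 + C)/(2 + C)
g(r) = 4 (g(r) = 4 + r*((-2 + 2)/(2 + 2)) = 4 + r*(0/4) = 4 + r*((¼)*0) = 4 + r*0 = 4 + 0 = 4)
t = 3072 (t = (1515 + 1553) + 4 = 3068 + 4 = 3072)
(-16778 + t) - 17900 = (-16778 + 3072) - 17900 = -13706 - 17900 = -31606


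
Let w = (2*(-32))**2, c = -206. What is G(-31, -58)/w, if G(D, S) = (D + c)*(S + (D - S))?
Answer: 7347/4096 ≈ 1.7937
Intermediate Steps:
G(D, S) = D*(-206 + D) (G(D, S) = (D - 206)*(S + (D - S)) = (-206 + D)*D = D*(-206 + D))
w = 4096 (w = (-64)**2 = 4096)
G(-31, -58)/w = -31*(-206 - 31)/4096 = -31*(-237)*(1/4096) = 7347*(1/4096) = 7347/4096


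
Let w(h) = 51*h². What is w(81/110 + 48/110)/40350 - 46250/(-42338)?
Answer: 3769466771593/3445148905000 ≈ 1.0941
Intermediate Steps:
w(81/110 + 48/110)/40350 - 46250/(-42338) = (51*(81/110 + 48/110)²)/40350 - 46250/(-42338) = (51*(81*(1/110) + 48*(1/110))²)*(1/40350) - 46250*(-1/42338) = (51*(81/110 + 24/55)²)*(1/40350) + 23125/21169 = (51*(129/110)²)*(1/40350) + 23125/21169 = (51*(16641/12100))*(1/40350) + 23125/21169 = (848691/12100)*(1/40350) + 23125/21169 = 282897/162745000 + 23125/21169 = 3769466771593/3445148905000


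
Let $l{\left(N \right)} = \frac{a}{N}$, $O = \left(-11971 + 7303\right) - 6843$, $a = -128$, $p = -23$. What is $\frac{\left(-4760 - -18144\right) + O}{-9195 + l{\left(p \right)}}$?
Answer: $- \frac{43079}{211357} \approx -0.20382$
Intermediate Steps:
$O = -11511$ ($O = -4668 - 6843 = -11511$)
$l{\left(N \right)} = - \frac{128}{N}$
$\frac{\left(-4760 - -18144\right) + O}{-9195 + l{\left(p \right)}} = \frac{\left(-4760 - -18144\right) - 11511}{-9195 - \frac{128}{-23}} = \frac{\left(-4760 + 18144\right) - 11511}{-9195 - - \frac{128}{23}} = \frac{13384 - 11511}{-9195 + \frac{128}{23}} = \frac{1873}{- \frac{211357}{23}} = 1873 \left(- \frac{23}{211357}\right) = - \frac{43079}{211357}$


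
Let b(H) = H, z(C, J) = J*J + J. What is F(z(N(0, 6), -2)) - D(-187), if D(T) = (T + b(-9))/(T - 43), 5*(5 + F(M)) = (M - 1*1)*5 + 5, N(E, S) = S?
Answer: -443/115 ≈ -3.8522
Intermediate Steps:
z(C, J) = J + J**2 (z(C, J) = J**2 + J = J + J**2)
F(M) = -5 + M (F(M) = -5 + ((M - 1*1)*5 + 5)/5 = -5 + ((M - 1)*5 + 5)/5 = -5 + ((-1 + M)*5 + 5)/5 = -5 + ((-5 + 5*M) + 5)/5 = -5 + (5*M)/5 = -5 + M)
D(T) = (-9 + T)/(-43 + T) (D(T) = (T - 9)/(T - 43) = (-9 + T)/(-43 + T))
F(z(N(0, 6), -2)) - D(-187) = (-5 - 2*(1 - 2)) - (-9 - 187)/(-43 - 187) = (-5 - 2*(-1)) - (-196)/(-230) = (-5 + 2) - (-1)*(-196)/230 = -3 - 1*98/115 = -3 - 98/115 = -443/115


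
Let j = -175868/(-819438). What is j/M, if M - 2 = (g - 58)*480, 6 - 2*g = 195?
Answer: -43967/14995305681 ≈ -2.9321e-6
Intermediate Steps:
g = -189/2 (g = 3 - ½*195 = 3 - 195/2 = -189/2 ≈ -94.500)
j = 87934/409719 (j = -175868*(-1/819438) = 87934/409719 ≈ 0.21462)
M = -73198 (M = 2 + (-189/2 - 58)*480 = 2 - 305/2*480 = 2 - 73200 = -73198)
j/M = (87934/409719)/(-73198) = (87934/409719)*(-1/73198) = -43967/14995305681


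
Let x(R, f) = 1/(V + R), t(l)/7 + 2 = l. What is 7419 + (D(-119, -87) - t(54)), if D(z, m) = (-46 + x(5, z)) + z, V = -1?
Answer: 27561/4 ≈ 6890.3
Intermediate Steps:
t(l) = -14 + 7*l
x(R, f) = 1/(-1 + R)
D(z, m) = -183/4 + z (D(z, m) = (-46 + 1/(-1 + 5)) + z = (-46 + 1/4) + z = (-46 + ¼) + z = -183/4 + z)
7419 + (D(-119, -87) - t(54)) = 7419 + ((-183/4 - 119) - (-14 + 7*54)) = 7419 + (-659/4 - (-14 + 378)) = 7419 + (-659/4 - 1*364) = 7419 + (-659/4 - 364) = 7419 - 2115/4 = 27561/4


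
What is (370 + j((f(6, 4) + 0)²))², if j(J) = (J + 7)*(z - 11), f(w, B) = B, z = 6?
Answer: 65025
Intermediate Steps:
j(J) = -35 - 5*J (j(J) = (J + 7)*(6 - 11) = (7 + J)*(-5) = -35 - 5*J)
(370 + j((f(6, 4) + 0)²))² = (370 + (-35 - 5*(4 + 0)²))² = (370 + (-35 - 5*4²))² = (370 + (-35 - 5*16))² = (370 + (-35 - 80))² = (370 - 115)² = 255² = 65025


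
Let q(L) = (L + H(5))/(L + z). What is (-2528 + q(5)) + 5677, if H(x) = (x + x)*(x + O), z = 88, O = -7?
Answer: 97614/31 ≈ 3148.8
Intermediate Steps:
H(x) = 2*x*(-7 + x) (H(x) = (x + x)*(x - 7) = (2*x)*(-7 + x) = 2*x*(-7 + x))
q(L) = (-20 + L)/(88 + L) (q(L) = (L + 2*5*(-7 + 5))/(L + 88) = (L + 2*5*(-2))/(88 + L) = (L - 20)/(88 + L) = (-20 + L)/(88 + L))
(-2528 + q(5)) + 5677 = (-2528 + (-20 + 5)/(88 + 5)) + 5677 = (-2528 - 15/93) + 5677 = (-2528 + (1/93)*(-15)) + 5677 = (-2528 - 5/31) + 5677 = -78373/31 + 5677 = 97614/31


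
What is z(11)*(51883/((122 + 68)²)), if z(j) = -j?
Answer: -570713/36100 ≈ -15.809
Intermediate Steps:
z(11)*(51883/((122 + 68)²)) = (-1*11)*(51883/((122 + 68)²)) = -570713/(190²) = -570713/36100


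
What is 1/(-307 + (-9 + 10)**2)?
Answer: -1/306 ≈ -0.0032680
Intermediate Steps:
1/(-307 + (-9 + 10)**2) = 1/(-307 + 1**2) = 1/(-307 + 1) = 1/(-306) = -1/306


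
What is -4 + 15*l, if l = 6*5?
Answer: 446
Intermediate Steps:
l = 30
-4 + 15*l = -4 + 15*30 = -4 + 450 = 446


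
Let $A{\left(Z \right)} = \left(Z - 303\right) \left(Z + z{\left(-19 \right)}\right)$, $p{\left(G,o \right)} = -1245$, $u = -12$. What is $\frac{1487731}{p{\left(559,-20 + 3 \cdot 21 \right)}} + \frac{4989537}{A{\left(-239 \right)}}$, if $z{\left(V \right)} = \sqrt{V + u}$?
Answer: $- \frac{44599865062669}{38565598080} + \frac{4989537 i \sqrt{31}}{30976384} \approx -1156.5 + 0.89683 i$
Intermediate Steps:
$z{\left(V \right)} = \sqrt{-12 + V}$ ($z{\left(V \right)} = \sqrt{V - 12} = \sqrt{-12 + V}$)
$A{\left(Z \right)} = \left(-303 + Z\right) \left(Z + i \sqrt{31}\right)$ ($A{\left(Z \right)} = \left(Z - 303\right) \left(Z + \sqrt{-12 - 19}\right) = \left(-303 + Z\right) \left(Z + \sqrt{-31}\right) = \left(-303 + Z\right) \left(Z + i \sqrt{31}\right)$)
$\frac{1487731}{p{\left(559,-20 + 3 \cdot 21 \right)}} + \frac{4989537}{A{\left(-239 \right)}} = \frac{1487731}{-1245} + \frac{4989537}{\left(-239\right)^{2} - -72417 - 303 i \sqrt{31} + i \left(-239\right) \sqrt{31}} = 1487731 \left(- \frac{1}{1245}\right) + \frac{4989537}{57121 + 72417 - 303 i \sqrt{31} - 239 i \sqrt{31}} = - \frac{1487731}{1245} + \frac{4989537}{129538 - 542 i \sqrt{31}}$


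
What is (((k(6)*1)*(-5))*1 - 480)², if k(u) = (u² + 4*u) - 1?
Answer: 600625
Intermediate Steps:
k(u) = -1 + u² + 4*u
(((k(6)*1)*(-5))*1 - 480)² = ((((-1 + 6² + 4*6)*1)*(-5))*1 - 480)² = ((((-1 + 36 + 24)*1)*(-5))*1 - 480)² = (((59*1)*(-5))*1 - 480)² = ((59*(-5))*1 - 480)² = (-295*1 - 480)² = (-295 - 480)² = (-775)² = 600625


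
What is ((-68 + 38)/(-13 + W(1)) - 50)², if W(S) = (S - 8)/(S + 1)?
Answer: 280900/121 ≈ 2321.5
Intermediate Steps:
W(S) = (-8 + S)/(1 + S)
((-68 + 38)/(-13 + W(1)) - 50)² = ((-68 + 38)/(-13 + (-8 + 1)/(1 + 1)) - 50)² = (-30/(-13 - 7/2) - 50)² = (-30/(-33/2) - 50)² = (-30*(-2/33) - 50)² = (20/11 - 50)² = (-530/11)² = 280900/121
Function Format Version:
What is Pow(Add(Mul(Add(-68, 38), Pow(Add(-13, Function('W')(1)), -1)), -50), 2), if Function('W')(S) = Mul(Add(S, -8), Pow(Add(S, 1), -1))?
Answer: Rational(280900, 121) ≈ 2321.5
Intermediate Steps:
Function('W')(S) = Mul(Pow(Add(1, S), -1), Add(-8, S)) (Function('W')(S) = Mul(Add(-8, S), Pow(Add(1, S), -1)) = Mul(Pow(Add(1, S), -1), Add(-8, S)))
Pow(Add(Mul(Add(-68, 38), Pow(Add(-13, Function('W')(1)), -1)), -50), 2) = Pow(Add(Mul(Add(-68, 38), Pow(Add(-13, Mul(Pow(Add(1, 1), -1), Add(-8, 1))), -1)), -50), 2) = Pow(Add(Mul(-30, Pow(Add(-13, Mul(Pow(2, -1), -7)), -1)), -50), 2) = Pow(Add(Mul(-30, Pow(Add(-13, Mul(Rational(1, 2), -7)), -1)), -50), 2) = Pow(Add(Mul(-30, Pow(Add(-13, Rational(-7, 2)), -1)), -50), 2) = Pow(Add(Mul(-30, Pow(Rational(-33, 2), -1)), -50), 2) = Pow(Add(Mul(-30, Rational(-2, 33)), -50), 2) = Pow(Add(Rational(20, 11), -50), 2) = Pow(Rational(-530, 11), 2) = Rational(280900, 121)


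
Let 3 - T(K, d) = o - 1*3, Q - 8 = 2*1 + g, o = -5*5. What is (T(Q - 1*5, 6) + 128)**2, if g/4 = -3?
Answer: 25281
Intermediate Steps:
g = -12 (g = 4*(-3) = -12)
o = -25
Q = -2 (Q = 8 + (2*1 - 12) = 8 + (2 - 12) = 8 - 10 = -2)
T(K, d) = 31 (T(K, d) = 3 - (-25 - 1*3) = 3 - (-25 - 3) = 3 - 1*(-28) = 3 + 28 = 31)
(T(Q - 1*5, 6) + 128)**2 = (31 + 128)**2 = 159**2 = 25281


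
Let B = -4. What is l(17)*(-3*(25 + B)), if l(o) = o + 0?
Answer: -1071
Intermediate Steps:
l(o) = o
l(17)*(-3*(25 + B)) = 17*(-3*(25 - 4)) = 17*(-3*21) = 17*(-63) = -1071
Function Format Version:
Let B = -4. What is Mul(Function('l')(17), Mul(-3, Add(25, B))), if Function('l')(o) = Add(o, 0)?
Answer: -1071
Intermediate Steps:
Function('l')(o) = o
Mul(Function('l')(17), Mul(-3, Add(25, B))) = Mul(17, Mul(-3, Add(25, -4))) = Mul(17, Mul(-3, 21)) = Mul(17, -63) = -1071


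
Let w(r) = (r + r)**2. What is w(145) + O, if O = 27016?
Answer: 111116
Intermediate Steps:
w(r) = 4*r**2 (w(r) = (2*r)**2 = 4*r**2)
w(145) + O = 4*145**2 + 27016 = 4*21025 + 27016 = 84100 + 27016 = 111116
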